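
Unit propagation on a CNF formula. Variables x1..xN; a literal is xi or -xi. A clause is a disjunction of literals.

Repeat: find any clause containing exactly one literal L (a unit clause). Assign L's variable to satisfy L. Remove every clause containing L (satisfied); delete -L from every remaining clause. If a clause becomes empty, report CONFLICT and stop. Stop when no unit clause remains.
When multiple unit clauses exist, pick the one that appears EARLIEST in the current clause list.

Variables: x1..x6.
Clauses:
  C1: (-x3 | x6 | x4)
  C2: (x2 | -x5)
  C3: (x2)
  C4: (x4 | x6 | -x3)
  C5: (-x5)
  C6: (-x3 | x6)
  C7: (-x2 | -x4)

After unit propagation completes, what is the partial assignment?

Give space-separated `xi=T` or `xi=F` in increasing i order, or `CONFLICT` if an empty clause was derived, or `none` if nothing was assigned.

unit clause [2] forces x2=T; simplify:
  drop -2 from [-2, -4] -> [-4]
  satisfied 2 clause(s); 5 remain; assigned so far: [2]
unit clause [-5] forces x5=F; simplify:
  satisfied 1 clause(s); 4 remain; assigned so far: [2, 5]
unit clause [-4] forces x4=F; simplify:
  drop 4 from [-3, 6, 4] -> [-3, 6]
  drop 4 from [4, 6, -3] -> [6, -3]
  satisfied 1 clause(s); 3 remain; assigned so far: [2, 4, 5]

Answer: x2=T x4=F x5=F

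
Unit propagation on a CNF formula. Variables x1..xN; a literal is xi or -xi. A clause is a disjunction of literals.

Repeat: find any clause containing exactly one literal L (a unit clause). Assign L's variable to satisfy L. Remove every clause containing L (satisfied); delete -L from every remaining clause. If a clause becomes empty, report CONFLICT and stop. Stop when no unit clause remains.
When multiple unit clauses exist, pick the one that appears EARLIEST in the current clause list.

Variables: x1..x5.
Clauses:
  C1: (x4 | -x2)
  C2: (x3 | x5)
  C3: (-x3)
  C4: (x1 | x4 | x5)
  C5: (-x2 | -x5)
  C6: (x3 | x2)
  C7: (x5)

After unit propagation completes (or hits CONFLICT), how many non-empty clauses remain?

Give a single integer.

unit clause [-3] forces x3=F; simplify:
  drop 3 from [3, 5] -> [5]
  drop 3 from [3, 2] -> [2]
  satisfied 1 clause(s); 6 remain; assigned so far: [3]
unit clause [5] forces x5=T; simplify:
  drop -5 from [-2, -5] -> [-2]
  satisfied 3 clause(s); 3 remain; assigned so far: [3, 5]
unit clause [-2] forces x2=F; simplify:
  drop 2 from [2] -> [] (empty!)
  satisfied 2 clause(s); 1 remain; assigned so far: [2, 3, 5]
CONFLICT (empty clause)

Answer: 0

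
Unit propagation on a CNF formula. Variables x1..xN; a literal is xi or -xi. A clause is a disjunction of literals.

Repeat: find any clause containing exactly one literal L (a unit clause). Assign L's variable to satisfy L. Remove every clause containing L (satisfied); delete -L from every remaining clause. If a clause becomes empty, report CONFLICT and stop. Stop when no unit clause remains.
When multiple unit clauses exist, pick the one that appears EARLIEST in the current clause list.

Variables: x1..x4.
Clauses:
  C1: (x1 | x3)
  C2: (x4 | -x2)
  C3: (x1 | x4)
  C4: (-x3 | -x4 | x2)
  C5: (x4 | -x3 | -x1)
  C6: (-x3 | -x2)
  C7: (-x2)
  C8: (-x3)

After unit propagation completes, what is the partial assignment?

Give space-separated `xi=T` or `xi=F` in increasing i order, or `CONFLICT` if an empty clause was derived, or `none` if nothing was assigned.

Answer: x1=T x2=F x3=F

Derivation:
unit clause [-2] forces x2=F; simplify:
  drop 2 from [-3, -4, 2] -> [-3, -4]
  satisfied 3 clause(s); 5 remain; assigned so far: [2]
unit clause [-3] forces x3=F; simplify:
  drop 3 from [1, 3] -> [1]
  satisfied 3 clause(s); 2 remain; assigned so far: [2, 3]
unit clause [1] forces x1=T; simplify:
  satisfied 2 clause(s); 0 remain; assigned so far: [1, 2, 3]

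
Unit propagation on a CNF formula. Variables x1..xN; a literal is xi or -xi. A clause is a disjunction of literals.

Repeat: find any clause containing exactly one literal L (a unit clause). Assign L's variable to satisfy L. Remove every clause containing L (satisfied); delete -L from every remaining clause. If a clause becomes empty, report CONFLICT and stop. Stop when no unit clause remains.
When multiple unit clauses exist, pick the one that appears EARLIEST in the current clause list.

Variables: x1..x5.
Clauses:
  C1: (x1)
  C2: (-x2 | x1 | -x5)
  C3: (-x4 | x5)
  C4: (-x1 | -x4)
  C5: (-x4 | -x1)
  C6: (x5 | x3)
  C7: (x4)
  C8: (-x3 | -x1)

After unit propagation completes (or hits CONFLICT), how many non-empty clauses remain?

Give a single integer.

Answer: 2

Derivation:
unit clause [1] forces x1=T; simplify:
  drop -1 from [-1, -4] -> [-4]
  drop -1 from [-4, -1] -> [-4]
  drop -1 from [-3, -1] -> [-3]
  satisfied 2 clause(s); 6 remain; assigned so far: [1]
unit clause [-4] forces x4=F; simplify:
  drop 4 from [4] -> [] (empty!)
  satisfied 3 clause(s); 3 remain; assigned so far: [1, 4]
CONFLICT (empty clause)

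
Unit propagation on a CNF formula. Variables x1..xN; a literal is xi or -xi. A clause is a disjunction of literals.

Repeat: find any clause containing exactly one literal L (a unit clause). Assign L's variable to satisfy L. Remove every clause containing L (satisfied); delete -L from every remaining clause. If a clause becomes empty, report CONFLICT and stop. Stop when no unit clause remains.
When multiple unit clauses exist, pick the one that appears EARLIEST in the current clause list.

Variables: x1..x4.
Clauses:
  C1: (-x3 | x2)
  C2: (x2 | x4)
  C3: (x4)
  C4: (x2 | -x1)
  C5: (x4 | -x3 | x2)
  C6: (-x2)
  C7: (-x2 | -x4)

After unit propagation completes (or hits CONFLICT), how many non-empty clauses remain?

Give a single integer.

unit clause [4] forces x4=T; simplify:
  drop -4 from [-2, -4] -> [-2]
  satisfied 3 clause(s); 4 remain; assigned so far: [4]
unit clause [-2] forces x2=F; simplify:
  drop 2 from [-3, 2] -> [-3]
  drop 2 from [2, -1] -> [-1]
  satisfied 2 clause(s); 2 remain; assigned so far: [2, 4]
unit clause [-3] forces x3=F; simplify:
  satisfied 1 clause(s); 1 remain; assigned so far: [2, 3, 4]
unit clause [-1] forces x1=F; simplify:
  satisfied 1 clause(s); 0 remain; assigned so far: [1, 2, 3, 4]

Answer: 0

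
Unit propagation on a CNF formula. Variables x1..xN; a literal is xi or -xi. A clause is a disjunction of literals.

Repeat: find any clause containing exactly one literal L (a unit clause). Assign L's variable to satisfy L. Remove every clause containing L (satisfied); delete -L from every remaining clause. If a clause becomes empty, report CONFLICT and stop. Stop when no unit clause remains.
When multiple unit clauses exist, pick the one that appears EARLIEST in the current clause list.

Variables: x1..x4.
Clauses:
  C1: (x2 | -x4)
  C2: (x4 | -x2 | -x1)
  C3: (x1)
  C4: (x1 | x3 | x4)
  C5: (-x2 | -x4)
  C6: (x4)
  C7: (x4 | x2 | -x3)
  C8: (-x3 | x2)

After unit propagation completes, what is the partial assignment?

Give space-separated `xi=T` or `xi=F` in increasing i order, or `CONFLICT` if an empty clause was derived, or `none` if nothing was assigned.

unit clause [1] forces x1=T; simplify:
  drop -1 from [4, -2, -1] -> [4, -2]
  satisfied 2 clause(s); 6 remain; assigned so far: [1]
unit clause [4] forces x4=T; simplify:
  drop -4 from [2, -4] -> [2]
  drop -4 from [-2, -4] -> [-2]
  satisfied 3 clause(s); 3 remain; assigned so far: [1, 4]
unit clause [2] forces x2=T; simplify:
  drop -2 from [-2] -> [] (empty!)
  satisfied 2 clause(s); 1 remain; assigned so far: [1, 2, 4]
CONFLICT (empty clause)

Answer: CONFLICT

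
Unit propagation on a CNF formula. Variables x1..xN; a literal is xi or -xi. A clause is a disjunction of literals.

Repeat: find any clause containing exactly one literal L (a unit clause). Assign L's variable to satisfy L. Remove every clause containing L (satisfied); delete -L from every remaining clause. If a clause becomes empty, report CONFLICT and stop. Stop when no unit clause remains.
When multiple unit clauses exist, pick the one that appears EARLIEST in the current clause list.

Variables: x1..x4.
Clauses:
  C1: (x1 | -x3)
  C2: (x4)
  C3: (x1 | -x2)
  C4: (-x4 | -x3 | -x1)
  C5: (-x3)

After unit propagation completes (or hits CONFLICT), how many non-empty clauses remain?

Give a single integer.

unit clause [4] forces x4=T; simplify:
  drop -4 from [-4, -3, -1] -> [-3, -1]
  satisfied 1 clause(s); 4 remain; assigned so far: [4]
unit clause [-3] forces x3=F; simplify:
  satisfied 3 clause(s); 1 remain; assigned so far: [3, 4]

Answer: 1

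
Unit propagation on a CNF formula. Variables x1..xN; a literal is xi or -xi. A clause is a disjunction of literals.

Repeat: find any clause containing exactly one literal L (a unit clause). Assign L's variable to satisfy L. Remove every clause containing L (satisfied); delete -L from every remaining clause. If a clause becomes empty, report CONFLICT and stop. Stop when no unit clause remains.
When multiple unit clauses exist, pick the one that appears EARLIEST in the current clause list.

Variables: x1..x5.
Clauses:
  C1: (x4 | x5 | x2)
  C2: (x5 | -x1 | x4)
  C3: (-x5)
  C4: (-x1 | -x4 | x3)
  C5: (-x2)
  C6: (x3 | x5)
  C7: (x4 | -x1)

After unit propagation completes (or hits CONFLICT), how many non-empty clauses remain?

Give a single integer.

Answer: 0

Derivation:
unit clause [-5] forces x5=F; simplify:
  drop 5 from [4, 5, 2] -> [4, 2]
  drop 5 from [5, -1, 4] -> [-1, 4]
  drop 5 from [3, 5] -> [3]
  satisfied 1 clause(s); 6 remain; assigned so far: [5]
unit clause [-2] forces x2=F; simplify:
  drop 2 from [4, 2] -> [4]
  satisfied 1 clause(s); 5 remain; assigned so far: [2, 5]
unit clause [4] forces x4=T; simplify:
  drop -4 from [-1, -4, 3] -> [-1, 3]
  satisfied 3 clause(s); 2 remain; assigned so far: [2, 4, 5]
unit clause [3] forces x3=T; simplify:
  satisfied 2 clause(s); 0 remain; assigned so far: [2, 3, 4, 5]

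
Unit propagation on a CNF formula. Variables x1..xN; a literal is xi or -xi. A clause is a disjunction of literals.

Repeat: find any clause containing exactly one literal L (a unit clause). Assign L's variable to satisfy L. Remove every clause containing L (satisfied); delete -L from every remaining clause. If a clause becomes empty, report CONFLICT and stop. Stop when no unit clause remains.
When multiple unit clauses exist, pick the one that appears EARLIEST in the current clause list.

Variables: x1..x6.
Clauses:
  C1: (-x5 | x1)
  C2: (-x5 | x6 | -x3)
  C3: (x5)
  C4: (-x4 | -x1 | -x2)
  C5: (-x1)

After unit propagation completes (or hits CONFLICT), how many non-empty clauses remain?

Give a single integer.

Answer: 2

Derivation:
unit clause [5] forces x5=T; simplify:
  drop -5 from [-5, 1] -> [1]
  drop -5 from [-5, 6, -3] -> [6, -3]
  satisfied 1 clause(s); 4 remain; assigned so far: [5]
unit clause [1] forces x1=T; simplify:
  drop -1 from [-4, -1, -2] -> [-4, -2]
  drop -1 from [-1] -> [] (empty!)
  satisfied 1 clause(s); 3 remain; assigned so far: [1, 5]
CONFLICT (empty clause)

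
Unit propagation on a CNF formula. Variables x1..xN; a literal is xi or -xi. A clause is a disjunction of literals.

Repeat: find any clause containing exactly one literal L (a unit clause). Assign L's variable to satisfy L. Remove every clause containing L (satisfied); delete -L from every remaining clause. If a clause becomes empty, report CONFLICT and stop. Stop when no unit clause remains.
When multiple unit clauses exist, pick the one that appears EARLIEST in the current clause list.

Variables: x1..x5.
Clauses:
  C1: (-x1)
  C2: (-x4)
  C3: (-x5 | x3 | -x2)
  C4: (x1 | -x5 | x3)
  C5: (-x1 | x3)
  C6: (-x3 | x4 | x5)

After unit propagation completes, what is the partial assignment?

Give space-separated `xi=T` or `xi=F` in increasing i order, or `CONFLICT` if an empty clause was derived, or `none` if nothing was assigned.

Answer: x1=F x4=F

Derivation:
unit clause [-1] forces x1=F; simplify:
  drop 1 from [1, -5, 3] -> [-5, 3]
  satisfied 2 clause(s); 4 remain; assigned so far: [1]
unit clause [-4] forces x4=F; simplify:
  drop 4 from [-3, 4, 5] -> [-3, 5]
  satisfied 1 clause(s); 3 remain; assigned so far: [1, 4]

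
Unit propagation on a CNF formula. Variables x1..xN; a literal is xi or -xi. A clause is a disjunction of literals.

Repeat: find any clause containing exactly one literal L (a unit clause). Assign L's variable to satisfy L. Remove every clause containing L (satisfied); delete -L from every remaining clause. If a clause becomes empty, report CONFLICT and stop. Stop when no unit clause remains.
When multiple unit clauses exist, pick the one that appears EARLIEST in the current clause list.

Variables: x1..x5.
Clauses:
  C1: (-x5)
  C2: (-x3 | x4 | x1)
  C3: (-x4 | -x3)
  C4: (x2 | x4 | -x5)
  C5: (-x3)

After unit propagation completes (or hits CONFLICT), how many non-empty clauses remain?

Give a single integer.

Answer: 0

Derivation:
unit clause [-5] forces x5=F; simplify:
  satisfied 2 clause(s); 3 remain; assigned so far: [5]
unit clause [-3] forces x3=F; simplify:
  satisfied 3 clause(s); 0 remain; assigned so far: [3, 5]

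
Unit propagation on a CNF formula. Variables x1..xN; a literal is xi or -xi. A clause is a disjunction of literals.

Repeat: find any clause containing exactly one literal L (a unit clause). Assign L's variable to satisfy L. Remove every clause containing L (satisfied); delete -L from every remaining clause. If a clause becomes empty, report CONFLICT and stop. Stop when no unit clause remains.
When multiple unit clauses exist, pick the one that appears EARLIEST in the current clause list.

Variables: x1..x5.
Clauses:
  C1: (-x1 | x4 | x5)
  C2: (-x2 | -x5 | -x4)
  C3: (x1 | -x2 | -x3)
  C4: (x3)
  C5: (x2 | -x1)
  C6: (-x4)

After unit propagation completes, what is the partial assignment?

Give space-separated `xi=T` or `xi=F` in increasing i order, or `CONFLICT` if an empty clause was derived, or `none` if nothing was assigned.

Answer: x3=T x4=F

Derivation:
unit clause [3] forces x3=T; simplify:
  drop -3 from [1, -2, -3] -> [1, -2]
  satisfied 1 clause(s); 5 remain; assigned so far: [3]
unit clause [-4] forces x4=F; simplify:
  drop 4 from [-1, 4, 5] -> [-1, 5]
  satisfied 2 clause(s); 3 remain; assigned so far: [3, 4]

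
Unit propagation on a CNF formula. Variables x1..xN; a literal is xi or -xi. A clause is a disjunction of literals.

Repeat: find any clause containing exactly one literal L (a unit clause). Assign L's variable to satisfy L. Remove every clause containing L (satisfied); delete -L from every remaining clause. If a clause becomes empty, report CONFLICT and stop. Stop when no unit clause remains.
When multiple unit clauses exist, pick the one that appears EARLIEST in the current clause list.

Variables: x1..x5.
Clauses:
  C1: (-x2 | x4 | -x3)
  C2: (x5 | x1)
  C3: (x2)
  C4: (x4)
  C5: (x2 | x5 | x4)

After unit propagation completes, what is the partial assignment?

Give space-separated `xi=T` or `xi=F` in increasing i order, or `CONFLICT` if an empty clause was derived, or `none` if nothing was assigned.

unit clause [2] forces x2=T; simplify:
  drop -2 from [-2, 4, -3] -> [4, -3]
  satisfied 2 clause(s); 3 remain; assigned so far: [2]
unit clause [4] forces x4=T; simplify:
  satisfied 2 clause(s); 1 remain; assigned so far: [2, 4]

Answer: x2=T x4=T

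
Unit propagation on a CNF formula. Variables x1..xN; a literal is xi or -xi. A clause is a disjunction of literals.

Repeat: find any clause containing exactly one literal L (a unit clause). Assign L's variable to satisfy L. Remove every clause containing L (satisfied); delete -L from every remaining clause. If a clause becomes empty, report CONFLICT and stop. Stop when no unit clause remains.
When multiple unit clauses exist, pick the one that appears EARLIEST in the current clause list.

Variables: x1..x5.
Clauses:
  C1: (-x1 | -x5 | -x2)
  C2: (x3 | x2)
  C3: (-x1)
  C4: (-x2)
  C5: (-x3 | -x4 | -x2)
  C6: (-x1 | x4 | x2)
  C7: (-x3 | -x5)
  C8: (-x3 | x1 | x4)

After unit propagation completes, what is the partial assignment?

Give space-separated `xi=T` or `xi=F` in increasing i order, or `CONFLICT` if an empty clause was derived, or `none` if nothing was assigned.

unit clause [-1] forces x1=F; simplify:
  drop 1 from [-3, 1, 4] -> [-3, 4]
  satisfied 3 clause(s); 5 remain; assigned so far: [1]
unit clause [-2] forces x2=F; simplify:
  drop 2 from [3, 2] -> [3]
  satisfied 2 clause(s); 3 remain; assigned so far: [1, 2]
unit clause [3] forces x3=T; simplify:
  drop -3 from [-3, -5] -> [-5]
  drop -3 from [-3, 4] -> [4]
  satisfied 1 clause(s); 2 remain; assigned so far: [1, 2, 3]
unit clause [-5] forces x5=F; simplify:
  satisfied 1 clause(s); 1 remain; assigned so far: [1, 2, 3, 5]
unit clause [4] forces x4=T; simplify:
  satisfied 1 clause(s); 0 remain; assigned so far: [1, 2, 3, 4, 5]

Answer: x1=F x2=F x3=T x4=T x5=F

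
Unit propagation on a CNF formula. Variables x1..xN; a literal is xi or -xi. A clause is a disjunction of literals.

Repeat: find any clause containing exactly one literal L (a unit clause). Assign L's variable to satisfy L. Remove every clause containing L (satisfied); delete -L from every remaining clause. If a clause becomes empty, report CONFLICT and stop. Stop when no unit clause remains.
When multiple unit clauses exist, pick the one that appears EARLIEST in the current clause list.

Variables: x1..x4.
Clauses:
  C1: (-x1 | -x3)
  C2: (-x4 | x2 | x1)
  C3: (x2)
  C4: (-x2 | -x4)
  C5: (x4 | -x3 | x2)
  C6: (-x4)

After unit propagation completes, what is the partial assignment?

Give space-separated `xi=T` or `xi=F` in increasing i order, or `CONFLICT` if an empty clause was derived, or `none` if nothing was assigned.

unit clause [2] forces x2=T; simplify:
  drop -2 from [-2, -4] -> [-4]
  satisfied 3 clause(s); 3 remain; assigned so far: [2]
unit clause [-4] forces x4=F; simplify:
  satisfied 2 clause(s); 1 remain; assigned so far: [2, 4]

Answer: x2=T x4=F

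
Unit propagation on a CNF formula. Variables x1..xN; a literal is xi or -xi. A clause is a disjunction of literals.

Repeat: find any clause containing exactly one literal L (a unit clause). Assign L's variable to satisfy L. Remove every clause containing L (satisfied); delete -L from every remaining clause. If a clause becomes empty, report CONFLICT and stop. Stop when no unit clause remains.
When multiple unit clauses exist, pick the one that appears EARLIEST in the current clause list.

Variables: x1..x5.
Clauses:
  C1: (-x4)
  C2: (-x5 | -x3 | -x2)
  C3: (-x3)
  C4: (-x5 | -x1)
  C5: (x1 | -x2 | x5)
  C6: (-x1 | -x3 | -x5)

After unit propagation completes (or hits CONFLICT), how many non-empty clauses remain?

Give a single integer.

Answer: 2

Derivation:
unit clause [-4] forces x4=F; simplify:
  satisfied 1 clause(s); 5 remain; assigned so far: [4]
unit clause [-3] forces x3=F; simplify:
  satisfied 3 clause(s); 2 remain; assigned so far: [3, 4]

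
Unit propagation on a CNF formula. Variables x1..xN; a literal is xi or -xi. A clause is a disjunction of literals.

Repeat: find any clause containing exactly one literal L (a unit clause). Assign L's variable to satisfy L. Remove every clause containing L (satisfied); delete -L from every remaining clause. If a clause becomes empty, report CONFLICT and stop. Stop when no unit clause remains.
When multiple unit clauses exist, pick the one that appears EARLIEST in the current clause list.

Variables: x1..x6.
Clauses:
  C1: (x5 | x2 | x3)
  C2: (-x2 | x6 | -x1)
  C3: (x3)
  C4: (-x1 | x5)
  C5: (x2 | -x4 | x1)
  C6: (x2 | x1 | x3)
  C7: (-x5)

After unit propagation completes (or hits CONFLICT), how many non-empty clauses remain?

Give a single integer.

Answer: 1

Derivation:
unit clause [3] forces x3=T; simplify:
  satisfied 3 clause(s); 4 remain; assigned so far: [3]
unit clause [-5] forces x5=F; simplify:
  drop 5 from [-1, 5] -> [-1]
  satisfied 1 clause(s); 3 remain; assigned so far: [3, 5]
unit clause [-1] forces x1=F; simplify:
  drop 1 from [2, -4, 1] -> [2, -4]
  satisfied 2 clause(s); 1 remain; assigned so far: [1, 3, 5]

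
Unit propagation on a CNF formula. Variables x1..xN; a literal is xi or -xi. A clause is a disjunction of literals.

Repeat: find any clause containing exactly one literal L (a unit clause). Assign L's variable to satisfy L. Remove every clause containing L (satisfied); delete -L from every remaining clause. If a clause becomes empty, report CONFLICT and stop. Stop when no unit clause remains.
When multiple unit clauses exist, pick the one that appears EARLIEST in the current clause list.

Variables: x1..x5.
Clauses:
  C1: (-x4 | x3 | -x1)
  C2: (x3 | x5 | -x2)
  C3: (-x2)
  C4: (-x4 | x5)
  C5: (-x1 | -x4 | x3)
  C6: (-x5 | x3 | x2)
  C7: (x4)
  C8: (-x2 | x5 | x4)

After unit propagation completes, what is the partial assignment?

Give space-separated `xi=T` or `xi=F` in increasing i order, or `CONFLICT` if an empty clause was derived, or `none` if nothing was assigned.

unit clause [-2] forces x2=F; simplify:
  drop 2 from [-5, 3, 2] -> [-5, 3]
  satisfied 3 clause(s); 5 remain; assigned so far: [2]
unit clause [4] forces x4=T; simplify:
  drop -4 from [-4, 3, -1] -> [3, -1]
  drop -4 from [-4, 5] -> [5]
  drop -4 from [-1, -4, 3] -> [-1, 3]
  satisfied 1 clause(s); 4 remain; assigned so far: [2, 4]
unit clause [5] forces x5=T; simplify:
  drop -5 from [-5, 3] -> [3]
  satisfied 1 clause(s); 3 remain; assigned so far: [2, 4, 5]
unit clause [3] forces x3=T; simplify:
  satisfied 3 clause(s); 0 remain; assigned so far: [2, 3, 4, 5]

Answer: x2=F x3=T x4=T x5=T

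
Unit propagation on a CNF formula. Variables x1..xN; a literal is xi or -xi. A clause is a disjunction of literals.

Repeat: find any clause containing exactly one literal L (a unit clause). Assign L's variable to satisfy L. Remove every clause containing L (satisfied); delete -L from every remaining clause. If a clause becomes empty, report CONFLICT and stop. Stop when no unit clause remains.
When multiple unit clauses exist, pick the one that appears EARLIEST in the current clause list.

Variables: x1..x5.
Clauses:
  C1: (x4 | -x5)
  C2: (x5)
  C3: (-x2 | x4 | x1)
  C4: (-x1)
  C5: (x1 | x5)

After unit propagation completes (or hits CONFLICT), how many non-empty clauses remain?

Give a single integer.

unit clause [5] forces x5=T; simplify:
  drop -5 from [4, -5] -> [4]
  satisfied 2 clause(s); 3 remain; assigned so far: [5]
unit clause [4] forces x4=T; simplify:
  satisfied 2 clause(s); 1 remain; assigned so far: [4, 5]
unit clause [-1] forces x1=F; simplify:
  satisfied 1 clause(s); 0 remain; assigned so far: [1, 4, 5]

Answer: 0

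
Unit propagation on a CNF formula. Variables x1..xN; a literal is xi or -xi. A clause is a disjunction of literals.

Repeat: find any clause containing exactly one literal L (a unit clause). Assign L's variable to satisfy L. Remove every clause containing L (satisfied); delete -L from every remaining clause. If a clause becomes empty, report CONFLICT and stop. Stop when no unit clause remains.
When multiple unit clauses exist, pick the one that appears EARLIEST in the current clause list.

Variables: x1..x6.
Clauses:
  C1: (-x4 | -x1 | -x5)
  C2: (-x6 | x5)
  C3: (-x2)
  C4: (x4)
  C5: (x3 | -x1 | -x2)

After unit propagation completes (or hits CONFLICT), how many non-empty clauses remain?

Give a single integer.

Answer: 2

Derivation:
unit clause [-2] forces x2=F; simplify:
  satisfied 2 clause(s); 3 remain; assigned so far: [2]
unit clause [4] forces x4=T; simplify:
  drop -4 from [-4, -1, -5] -> [-1, -5]
  satisfied 1 clause(s); 2 remain; assigned so far: [2, 4]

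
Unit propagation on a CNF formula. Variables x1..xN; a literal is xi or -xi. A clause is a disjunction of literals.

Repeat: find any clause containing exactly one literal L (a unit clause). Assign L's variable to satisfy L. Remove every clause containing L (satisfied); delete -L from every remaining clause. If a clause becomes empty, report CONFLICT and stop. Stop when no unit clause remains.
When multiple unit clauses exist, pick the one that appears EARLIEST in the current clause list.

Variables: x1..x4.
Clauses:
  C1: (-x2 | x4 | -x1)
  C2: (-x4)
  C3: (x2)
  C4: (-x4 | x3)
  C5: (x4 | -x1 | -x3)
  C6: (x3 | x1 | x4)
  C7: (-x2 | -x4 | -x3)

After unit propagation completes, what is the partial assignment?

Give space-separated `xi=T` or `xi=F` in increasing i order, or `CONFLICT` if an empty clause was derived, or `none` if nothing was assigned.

Answer: x1=F x2=T x3=T x4=F

Derivation:
unit clause [-4] forces x4=F; simplify:
  drop 4 from [-2, 4, -1] -> [-2, -1]
  drop 4 from [4, -1, -3] -> [-1, -3]
  drop 4 from [3, 1, 4] -> [3, 1]
  satisfied 3 clause(s); 4 remain; assigned so far: [4]
unit clause [2] forces x2=T; simplify:
  drop -2 from [-2, -1] -> [-1]
  satisfied 1 clause(s); 3 remain; assigned so far: [2, 4]
unit clause [-1] forces x1=F; simplify:
  drop 1 from [3, 1] -> [3]
  satisfied 2 clause(s); 1 remain; assigned so far: [1, 2, 4]
unit clause [3] forces x3=T; simplify:
  satisfied 1 clause(s); 0 remain; assigned so far: [1, 2, 3, 4]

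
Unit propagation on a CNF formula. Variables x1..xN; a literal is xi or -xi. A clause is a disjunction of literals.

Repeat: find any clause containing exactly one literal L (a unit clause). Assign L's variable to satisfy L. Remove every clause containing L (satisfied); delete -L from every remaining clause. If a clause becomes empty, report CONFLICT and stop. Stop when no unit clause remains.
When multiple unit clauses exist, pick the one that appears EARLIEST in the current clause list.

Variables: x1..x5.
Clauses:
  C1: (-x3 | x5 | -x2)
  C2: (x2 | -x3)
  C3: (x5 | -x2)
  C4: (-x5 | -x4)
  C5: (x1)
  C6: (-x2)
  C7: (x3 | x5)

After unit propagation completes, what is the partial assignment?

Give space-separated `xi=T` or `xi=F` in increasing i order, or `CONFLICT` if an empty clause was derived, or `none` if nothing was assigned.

Answer: x1=T x2=F x3=F x4=F x5=T

Derivation:
unit clause [1] forces x1=T; simplify:
  satisfied 1 clause(s); 6 remain; assigned so far: [1]
unit clause [-2] forces x2=F; simplify:
  drop 2 from [2, -3] -> [-3]
  satisfied 3 clause(s); 3 remain; assigned so far: [1, 2]
unit clause [-3] forces x3=F; simplify:
  drop 3 from [3, 5] -> [5]
  satisfied 1 clause(s); 2 remain; assigned so far: [1, 2, 3]
unit clause [5] forces x5=T; simplify:
  drop -5 from [-5, -4] -> [-4]
  satisfied 1 clause(s); 1 remain; assigned so far: [1, 2, 3, 5]
unit clause [-4] forces x4=F; simplify:
  satisfied 1 clause(s); 0 remain; assigned so far: [1, 2, 3, 4, 5]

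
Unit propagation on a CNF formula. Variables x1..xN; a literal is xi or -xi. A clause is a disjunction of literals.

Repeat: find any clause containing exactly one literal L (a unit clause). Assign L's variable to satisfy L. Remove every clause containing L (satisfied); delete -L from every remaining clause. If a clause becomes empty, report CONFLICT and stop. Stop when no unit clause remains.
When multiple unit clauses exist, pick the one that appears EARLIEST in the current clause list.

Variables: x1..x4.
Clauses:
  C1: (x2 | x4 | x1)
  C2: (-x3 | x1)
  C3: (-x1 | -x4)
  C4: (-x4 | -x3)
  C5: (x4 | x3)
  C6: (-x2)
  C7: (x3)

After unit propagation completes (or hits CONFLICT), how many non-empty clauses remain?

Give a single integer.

unit clause [-2] forces x2=F; simplify:
  drop 2 from [2, 4, 1] -> [4, 1]
  satisfied 1 clause(s); 6 remain; assigned so far: [2]
unit clause [3] forces x3=T; simplify:
  drop -3 from [-3, 1] -> [1]
  drop -3 from [-4, -3] -> [-4]
  satisfied 2 clause(s); 4 remain; assigned so far: [2, 3]
unit clause [1] forces x1=T; simplify:
  drop -1 from [-1, -4] -> [-4]
  satisfied 2 clause(s); 2 remain; assigned so far: [1, 2, 3]
unit clause [-4] forces x4=F; simplify:
  satisfied 2 clause(s); 0 remain; assigned so far: [1, 2, 3, 4]

Answer: 0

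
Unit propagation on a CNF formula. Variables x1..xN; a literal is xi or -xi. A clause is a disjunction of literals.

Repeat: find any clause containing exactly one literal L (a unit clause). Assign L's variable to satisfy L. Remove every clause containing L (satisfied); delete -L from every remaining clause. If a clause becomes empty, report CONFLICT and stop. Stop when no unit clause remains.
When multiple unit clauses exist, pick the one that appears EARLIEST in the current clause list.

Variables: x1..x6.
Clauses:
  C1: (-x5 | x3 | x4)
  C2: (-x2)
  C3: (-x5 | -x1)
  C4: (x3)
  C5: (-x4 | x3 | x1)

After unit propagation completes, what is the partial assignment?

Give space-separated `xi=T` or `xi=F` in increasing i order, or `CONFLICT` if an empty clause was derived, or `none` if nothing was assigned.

Answer: x2=F x3=T

Derivation:
unit clause [-2] forces x2=F; simplify:
  satisfied 1 clause(s); 4 remain; assigned so far: [2]
unit clause [3] forces x3=T; simplify:
  satisfied 3 clause(s); 1 remain; assigned so far: [2, 3]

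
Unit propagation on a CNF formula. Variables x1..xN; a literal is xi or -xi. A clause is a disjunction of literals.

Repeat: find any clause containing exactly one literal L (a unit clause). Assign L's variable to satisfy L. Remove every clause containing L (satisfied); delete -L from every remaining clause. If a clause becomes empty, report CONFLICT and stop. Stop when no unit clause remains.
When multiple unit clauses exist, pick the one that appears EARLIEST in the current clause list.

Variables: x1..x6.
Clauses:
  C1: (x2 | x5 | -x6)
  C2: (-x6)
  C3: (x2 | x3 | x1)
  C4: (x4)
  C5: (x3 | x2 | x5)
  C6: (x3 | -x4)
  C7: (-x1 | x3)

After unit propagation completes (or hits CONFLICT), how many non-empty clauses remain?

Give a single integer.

Answer: 0

Derivation:
unit clause [-6] forces x6=F; simplify:
  satisfied 2 clause(s); 5 remain; assigned so far: [6]
unit clause [4] forces x4=T; simplify:
  drop -4 from [3, -4] -> [3]
  satisfied 1 clause(s); 4 remain; assigned so far: [4, 6]
unit clause [3] forces x3=T; simplify:
  satisfied 4 clause(s); 0 remain; assigned so far: [3, 4, 6]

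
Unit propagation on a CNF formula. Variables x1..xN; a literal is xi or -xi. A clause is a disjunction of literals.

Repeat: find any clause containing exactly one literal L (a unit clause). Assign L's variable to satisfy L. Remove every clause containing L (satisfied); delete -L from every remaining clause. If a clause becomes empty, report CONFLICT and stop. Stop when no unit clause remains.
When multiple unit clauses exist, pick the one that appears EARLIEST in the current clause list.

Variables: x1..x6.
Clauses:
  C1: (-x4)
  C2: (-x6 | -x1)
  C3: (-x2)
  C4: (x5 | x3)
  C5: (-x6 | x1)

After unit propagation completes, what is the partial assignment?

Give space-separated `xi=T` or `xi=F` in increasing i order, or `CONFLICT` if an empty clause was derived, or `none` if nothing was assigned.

Answer: x2=F x4=F

Derivation:
unit clause [-4] forces x4=F; simplify:
  satisfied 1 clause(s); 4 remain; assigned so far: [4]
unit clause [-2] forces x2=F; simplify:
  satisfied 1 clause(s); 3 remain; assigned so far: [2, 4]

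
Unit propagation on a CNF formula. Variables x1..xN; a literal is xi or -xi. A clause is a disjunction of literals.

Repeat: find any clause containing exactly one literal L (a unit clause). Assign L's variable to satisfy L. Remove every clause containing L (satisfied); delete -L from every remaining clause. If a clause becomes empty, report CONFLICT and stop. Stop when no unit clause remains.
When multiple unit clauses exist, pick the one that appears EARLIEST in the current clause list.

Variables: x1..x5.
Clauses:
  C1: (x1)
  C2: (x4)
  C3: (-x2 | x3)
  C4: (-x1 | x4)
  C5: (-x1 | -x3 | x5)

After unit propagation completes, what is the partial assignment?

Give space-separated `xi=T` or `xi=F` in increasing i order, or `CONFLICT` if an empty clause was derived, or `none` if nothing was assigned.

Answer: x1=T x4=T

Derivation:
unit clause [1] forces x1=T; simplify:
  drop -1 from [-1, 4] -> [4]
  drop -1 from [-1, -3, 5] -> [-3, 5]
  satisfied 1 clause(s); 4 remain; assigned so far: [1]
unit clause [4] forces x4=T; simplify:
  satisfied 2 clause(s); 2 remain; assigned so far: [1, 4]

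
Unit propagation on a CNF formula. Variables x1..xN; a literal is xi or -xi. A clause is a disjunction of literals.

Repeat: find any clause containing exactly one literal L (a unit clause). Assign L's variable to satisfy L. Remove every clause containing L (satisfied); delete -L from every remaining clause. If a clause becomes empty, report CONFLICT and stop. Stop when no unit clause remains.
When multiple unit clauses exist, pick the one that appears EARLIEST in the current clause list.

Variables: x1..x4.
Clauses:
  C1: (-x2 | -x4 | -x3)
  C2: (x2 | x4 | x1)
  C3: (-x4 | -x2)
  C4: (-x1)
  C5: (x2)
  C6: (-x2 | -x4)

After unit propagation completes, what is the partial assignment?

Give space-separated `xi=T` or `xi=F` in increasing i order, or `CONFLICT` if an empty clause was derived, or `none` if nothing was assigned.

unit clause [-1] forces x1=F; simplify:
  drop 1 from [2, 4, 1] -> [2, 4]
  satisfied 1 clause(s); 5 remain; assigned so far: [1]
unit clause [2] forces x2=T; simplify:
  drop -2 from [-2, -4, -3] -> [-4, -3]
  drop -2 from [-4, -2] -> [-4]
  drop -2 from [-2, -4] -> [-4]
  satisfied 2 clause(s); 3 remain; assigned so far: [1, 2]
unit clause [-4] forces x4=F; simplify:
  satisfied 3 clause(s); 0 remain; assigned so far: [1, 2, 4]

Answer: x1=F x2=T x4=F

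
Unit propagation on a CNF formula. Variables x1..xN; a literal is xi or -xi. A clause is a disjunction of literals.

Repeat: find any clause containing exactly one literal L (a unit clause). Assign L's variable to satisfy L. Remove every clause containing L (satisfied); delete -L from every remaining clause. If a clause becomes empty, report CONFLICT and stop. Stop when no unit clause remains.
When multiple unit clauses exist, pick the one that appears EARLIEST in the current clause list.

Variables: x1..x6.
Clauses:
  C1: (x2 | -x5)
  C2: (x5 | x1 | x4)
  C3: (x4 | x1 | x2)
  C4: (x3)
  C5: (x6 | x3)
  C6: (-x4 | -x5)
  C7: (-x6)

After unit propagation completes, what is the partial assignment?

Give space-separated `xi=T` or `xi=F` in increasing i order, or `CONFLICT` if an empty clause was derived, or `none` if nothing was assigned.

Answer: x3=T x6=F

Derivation:
unit clause [3] forces x3=T; simplify:
  satisfied 2 clause(s); 5 remain; assigned so far: [3]
unit clause [-6] forces x6=F; simplify:
  satisfied 1 clause(s); 4 remain; assigned so far: [3, 6]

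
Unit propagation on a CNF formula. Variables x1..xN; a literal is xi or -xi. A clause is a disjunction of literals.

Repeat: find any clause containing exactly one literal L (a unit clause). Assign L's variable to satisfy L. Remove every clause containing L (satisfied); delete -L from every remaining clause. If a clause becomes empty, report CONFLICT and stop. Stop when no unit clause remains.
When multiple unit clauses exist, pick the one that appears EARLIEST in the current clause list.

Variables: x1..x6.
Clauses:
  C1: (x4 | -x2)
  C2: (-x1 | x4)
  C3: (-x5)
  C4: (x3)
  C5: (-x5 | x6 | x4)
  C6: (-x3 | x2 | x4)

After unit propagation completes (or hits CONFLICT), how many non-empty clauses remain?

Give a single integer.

unit clause [-5] forces x5=F; simplify:
  satisfied 2 clause(s); 4 remain; assigned so far: [5]
unit clause [3] forces x3=T; simplify:
  drop -3 from [-3, 2, 4] -> [2, 4]
  satisfied 1 clause(s); 3 remain; assigned so far: [3, 5]

Answer: 3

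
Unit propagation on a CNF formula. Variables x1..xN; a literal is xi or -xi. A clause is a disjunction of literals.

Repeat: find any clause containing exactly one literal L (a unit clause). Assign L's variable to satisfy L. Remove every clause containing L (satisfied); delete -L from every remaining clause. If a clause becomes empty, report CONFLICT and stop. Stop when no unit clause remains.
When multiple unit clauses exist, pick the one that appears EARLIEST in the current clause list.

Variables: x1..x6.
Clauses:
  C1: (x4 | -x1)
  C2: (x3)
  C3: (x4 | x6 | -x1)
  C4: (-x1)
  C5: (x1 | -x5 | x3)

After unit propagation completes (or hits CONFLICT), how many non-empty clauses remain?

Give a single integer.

Answer: 0

Derivation:
unit clause [3] forces x3=T; simplify:
  satisfied 2 clause(s); 3 remain; assigned so far: [3]
unit clause [-1] forces x1=F; simplify:
  satisfied 3 clause(s); 0 remain; assigned so far: [1, 3]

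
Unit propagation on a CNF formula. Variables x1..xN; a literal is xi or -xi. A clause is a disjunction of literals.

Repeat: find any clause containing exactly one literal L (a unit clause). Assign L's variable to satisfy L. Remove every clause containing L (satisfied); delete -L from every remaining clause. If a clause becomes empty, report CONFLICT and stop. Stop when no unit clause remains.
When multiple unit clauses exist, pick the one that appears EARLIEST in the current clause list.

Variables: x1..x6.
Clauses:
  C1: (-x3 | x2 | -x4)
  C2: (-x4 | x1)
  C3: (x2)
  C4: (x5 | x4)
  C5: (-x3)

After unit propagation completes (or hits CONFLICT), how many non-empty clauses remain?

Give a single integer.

unit clause [2] forces x2=T; simplify:
  satisfied 2 clause(s); 3 remain; assigned so far: [2]
unit clause [-3] forces x3=F; simplify:
  satisfied 1 clause(s); 2 remain; assigned so far: [2, 3]

Answer: 2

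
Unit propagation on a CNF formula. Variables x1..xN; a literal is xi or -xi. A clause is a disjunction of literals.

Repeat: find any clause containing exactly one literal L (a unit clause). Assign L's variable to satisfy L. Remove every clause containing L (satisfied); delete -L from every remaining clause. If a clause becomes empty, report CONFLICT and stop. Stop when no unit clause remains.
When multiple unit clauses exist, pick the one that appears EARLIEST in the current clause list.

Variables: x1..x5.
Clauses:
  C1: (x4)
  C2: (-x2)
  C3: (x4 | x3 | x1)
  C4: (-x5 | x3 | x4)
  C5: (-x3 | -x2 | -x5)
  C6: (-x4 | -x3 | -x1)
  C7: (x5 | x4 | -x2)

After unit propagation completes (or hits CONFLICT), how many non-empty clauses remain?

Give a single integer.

unit clause [4] forces x4=T; simplify:
  drop -4 from [-4, -3, -1] -> [-3, -1]
  satisfied 4 clause(s); 3 remain; assigned so far: [4]
unit clause [-2] forces x2=F; simplify:
  satisfied 2 clause(s); 1 remain; assigned so far: [2, 4]

Answer: 1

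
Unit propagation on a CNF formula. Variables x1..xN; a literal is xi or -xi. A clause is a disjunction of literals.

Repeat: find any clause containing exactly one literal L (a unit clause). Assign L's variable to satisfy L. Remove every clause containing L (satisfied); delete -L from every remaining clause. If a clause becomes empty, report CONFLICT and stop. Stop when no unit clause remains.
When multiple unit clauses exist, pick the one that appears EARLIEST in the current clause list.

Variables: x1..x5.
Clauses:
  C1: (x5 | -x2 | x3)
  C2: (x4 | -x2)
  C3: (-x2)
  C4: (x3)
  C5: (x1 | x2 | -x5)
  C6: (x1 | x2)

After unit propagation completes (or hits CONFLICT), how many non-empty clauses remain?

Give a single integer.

unit clause [-2] forces x2=F; simplify:
  drop 2 from [1, 2, -5] -> [1, -5]
  drop 2 from [1, 2] -> [1]
  satisfied 3 clause(s); 3 remain; assigned so far: [2]
unit clause [3] forces x3=T; simplify:
  satisfied 1 clause(s); 2 remain; assigned so far: [2, 3]
unit clause [1] forces x1=T; simplify:
  satisfied 2 clause(s); 0 remain; assigned so far: [1, 2, 3]

Answer: 0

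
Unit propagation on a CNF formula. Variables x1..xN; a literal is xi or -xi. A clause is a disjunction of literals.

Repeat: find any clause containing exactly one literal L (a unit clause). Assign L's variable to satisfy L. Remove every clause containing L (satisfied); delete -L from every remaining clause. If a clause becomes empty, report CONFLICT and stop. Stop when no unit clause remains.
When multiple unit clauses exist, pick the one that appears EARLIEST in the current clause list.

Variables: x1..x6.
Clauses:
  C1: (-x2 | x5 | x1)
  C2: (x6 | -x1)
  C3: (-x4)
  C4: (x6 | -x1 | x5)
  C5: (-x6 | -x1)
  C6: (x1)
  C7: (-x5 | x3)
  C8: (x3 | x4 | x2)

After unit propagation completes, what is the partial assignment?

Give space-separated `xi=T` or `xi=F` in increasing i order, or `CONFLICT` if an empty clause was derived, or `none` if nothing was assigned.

Answer: CONFLICT

Derivation:
unit clause [-4] forces x4=F; simplify:
  drop 4 from [3, 4, 2] -> [3, 2]
  satisfied 1 clause(s); 7 remain; assigned so far: [4]
unit clause [1] forces x1=T; simplify:
  drop -1 from [6, -1] -> [6]
  drop -1 from [6, -1, 5] -> [6, 5]
  drop -1 from [-6, -1] -> [-6]
  satisfied 2 clause(s); 5 remain; assigned so far: [1, 4]
unit clause [6] forces x6=T; simplify:
  drop -6 from [-6] -> [] (empty!)
  satisfied 2 clause(s); 3 remain; assigned so far: [1, 4, 6]
CONFLICT (empty clause)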